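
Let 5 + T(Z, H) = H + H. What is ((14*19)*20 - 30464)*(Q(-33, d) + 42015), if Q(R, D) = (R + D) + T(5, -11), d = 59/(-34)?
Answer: -17932839092/17 ≈ -1.0549e+9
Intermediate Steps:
T(Z, H) = -5 + 2*H (T(Z, H) = -5 + (H + H) = -5 + 2*H)
d = -59/34 (d = 59*(-1/34) = -59/34 ≈ -1.7353)
Q(R, D) = -27 + D + R (Q(R, D) = (R + D) + (-5 + 2*(-11)) = (D + R) + (-5 - 22) = (D + R) - 27 = -27 + D + R)
((14*19)*20 - 30464)*(Q(-33, d) + 42015) = ((14*19)*20 - 30464)*((-27 - 59/34 - 33) + 42015) = (266*20 - 30464)*(-2099/34 + 42015) = (5320 - 30464)*(1426411/34) = -25144*1426411/34 = -17932839092/17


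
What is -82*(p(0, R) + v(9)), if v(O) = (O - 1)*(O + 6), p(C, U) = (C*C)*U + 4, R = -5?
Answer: -10168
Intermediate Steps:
p(C, U) = 4 + U*C² (p(C, U) = C²*U + 4 = U*C² + 4 = 4 + U*C²)
v(O) = (-1 + O)*(6 + O)
-82*(p(0, R) + v(9)) = -82*((4 - 5*0²) + (-6 + 9² + 5*9)) = -82*((4 - 5*0) + (-6 + 81 + 45)) = -82*((4 + 0) + 120) = -82*(4 + 120) = -82*124 = -10168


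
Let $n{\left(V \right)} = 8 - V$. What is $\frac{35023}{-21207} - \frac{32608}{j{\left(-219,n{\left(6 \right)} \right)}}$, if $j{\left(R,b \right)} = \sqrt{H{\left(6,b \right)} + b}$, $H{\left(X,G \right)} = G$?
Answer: $- \frac{345793951}{21207} \approx -16306.0$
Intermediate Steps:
$j{\left(R,b \right)} = \sqrt{2} \sqrt{b}$ ($j{\left(R,b \right)} = \sqrt{b + b} = \sqrt{2 b} = \sqrt{2} \sqrt{b}$)
$\frac{35023}{-21207} - \frac{32608}{j{\left(-219,n{\left(6 \right)} \right)}} = \frac{35023}{-21207} - \frac{32608}{\sqrt{2} \sqrt{8 - 6}} = 35023 \left(- \frac{1}{21207}\right) - \frac{32608}{\sqrt{2} \sqrt{8 - 6}} = - \frac{35023}{21207} - \frac{32608}{\sqrt{2} \sqrt{2}} = - \frac{35023}{21207} - \frac{32608}{2} = - \frac{35023}{21207} - 16304 = - \frac{345793951}{21207}$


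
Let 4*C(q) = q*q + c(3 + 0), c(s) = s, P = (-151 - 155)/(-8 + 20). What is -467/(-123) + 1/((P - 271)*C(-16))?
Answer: 71724145/18891201 ≈ 3.7967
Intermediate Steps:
P = -51/2 (P = -306/12 = -306*1/12 = -51/2 ≈ -25.500)
C(q) = 3/4 + q**2/4 (C(q) = (q*q + (3 + 0))/4 = (q**2 + 3)/4 = (3 + q**2)/4 = 3/4 + q**2/4)
-467/(-123) + 1/((P - 271)*C(-16)) = -467/(-123) + 1/((-51/2 - 271)*(3/4 + (1/4)*(-16)**2)) = -467*(-1/123) + 1/((-593/2)*(3/4 + (1/4)*256)) = 467/123 - 2/(593*(3/4 + 64)) = 467/123 - 2/(593*259/4) = 467/123 - 2/593*4/259 = 467/123 - 8/153587 = 71724145/18891201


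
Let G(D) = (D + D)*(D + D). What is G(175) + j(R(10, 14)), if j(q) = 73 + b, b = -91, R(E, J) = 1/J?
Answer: 122482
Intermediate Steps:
G(D) = 4*D**2 (G(D) = (2*D)*(2*D) = 4*D**2)
j(q) = -18 (j(q) = 73 - 91 = -18)
G(175) + j(R(10, 14)) = 4*175**2 - 18 = 4*30625 - 18 = 122500 - 18 = 122482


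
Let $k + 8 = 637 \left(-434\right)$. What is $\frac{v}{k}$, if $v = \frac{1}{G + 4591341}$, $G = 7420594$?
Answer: $- \frac{1}{3320891621710} \approx -3.0112 \cdot 10^{-13}$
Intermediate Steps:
$k = -276466$ ($k = -8 + 637 \left(-434\right) = -8 - 276458 = -276466$)
$v = \frac{1}{12011935}$ ($v = \frac{1}{7420594 + 4591341} = \frac{1}{12011935} \approx 8.325 \cdot 10^{-8}$)
$\frac{v}{k} = \frac{1}{12011935 \left(-276466\right)} = \frac{1}{12011935} \left(- \frac{1}{276466}\right) = - \frac{1}{3320891621710}$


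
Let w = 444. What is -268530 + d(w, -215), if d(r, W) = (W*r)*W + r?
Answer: 20255814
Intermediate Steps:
d(r, W) = r + r*W² (d(r, W) = r*W² + r = r + r*W²)
-268530 + d(w, -215) = -268530 + 444*(1 + (-215)²) = -268530 + 444*(1 + 46225) = -268530 + 444*46226 = -268530 + 20524344 = 20255814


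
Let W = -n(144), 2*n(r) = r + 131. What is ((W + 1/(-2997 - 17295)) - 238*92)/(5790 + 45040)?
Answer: -447103783/1031442360 ≈ -0.43347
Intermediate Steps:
n(r) = 131/2 + r/2 (n(r) = (r + 131)/2 = (131 + r)/2 = 131/2 + r/2)
W = -275/2 (W = -(131/2 + (½)*144) = -(131/2 + 72) = -1*275/2 = -275/2 ≈ -137.50)
((W + 1/(-2997 - 17295)) - 238*92)/(5790 + 45040) = ((-275/2 + 1/(-2997 - 17295)) - 238*92)/(5790 + 45040) = ((-275/2 + 1/(-20292)) - 21896)/50830 = ((-275/2 - 1/20292) - 21896)*(1/50830) = (-2790151/20292 - 21896)*(1/50830) = -447103783/20292*1/50830 = -447103783/1031442360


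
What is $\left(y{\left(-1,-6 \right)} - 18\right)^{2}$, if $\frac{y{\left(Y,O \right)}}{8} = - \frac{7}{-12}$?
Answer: $\frac{1600}{9} \approx 177.78$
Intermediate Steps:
$y{\left(Y,O \right)} = \frac{14}{3}$ ($y{\left(Y,O \right)} = 8 \left(- \frac{7}{-12}\right) = 8 \left(\left(-7\right) \left(- \frac{1}{12}\right)\right) = 8 \cdot \frac{7}{12} = \frac{14}{3}$)
$\left(y{\left(-1,-6 \right)} - 18\right)^{2} = \left(\frac{14}{3} - 18\right)^{2} = \left(- \frac{40}{3}\right)^{2} = \frac{1600}{9}$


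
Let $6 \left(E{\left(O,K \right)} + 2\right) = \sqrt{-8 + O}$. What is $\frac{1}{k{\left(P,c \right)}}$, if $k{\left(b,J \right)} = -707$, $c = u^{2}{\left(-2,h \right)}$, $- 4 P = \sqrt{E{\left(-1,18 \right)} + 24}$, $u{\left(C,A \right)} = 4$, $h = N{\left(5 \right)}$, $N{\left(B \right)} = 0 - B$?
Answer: $- \frac{1}{707} \approx -0.0014144$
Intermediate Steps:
$E{\left(O,K \right)} = -2 + \frac{\sqrt{-8 + O}}{6}$
$N{\left(B \right)} = - B$
$h = -5$ ($h = \left(-1\right) 5 = -5$)
$P = - \frac{\sqrt{22 + \frac{i}{2}}}{4}$ ($P = - \frac{\sqrt{\left(-2 + \frac{\sqrt{-8 - 1}}{6}\right) + 24}}{4} = - \frac{\sqrt{\left(-2 + \frac{\sqrt{-9}}{6}\right) + 24}}{4} = - \frac{\sqrt{\left(-2 + \frac{3 i}{6}\right) + 24}}{4} = - \frac{\sqrt{\left(-2 + \frac{i}{2}\right) + 24}}{4} = - \frac{\sqrt{22 + \frac{i}{2}}}{4} \approx -1.1727 - 0.013324 i$)
$c = 16$ ($c = 4^{2} = 16$)
$\frac{1}{k{\left(P,c \right)}} = \frac{1}{-707} = - \frac{1}{707}$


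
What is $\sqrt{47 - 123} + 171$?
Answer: $171 + 2 i \sqrt{19} \approx 171.0 + 8.7178 i$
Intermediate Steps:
$\sqrt{47 - 123} + 171 = \sqrt{-76} + 171 = 2 i \sqrt{19} + 171 = 171 + 2 i \sqrt{19}$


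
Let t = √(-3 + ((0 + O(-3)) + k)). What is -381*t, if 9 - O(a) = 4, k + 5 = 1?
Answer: -381*I*√2 ≈ -538.82*I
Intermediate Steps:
k = -4 (k = -5 + 1 = -4)
O(a) = 5 (O(a) = 9 - 1*4 = 9 - 4 = 5)
t = I*√2 (t = √(-3 + ((0 + 5) - 4)) = √(-3 + (5 - 4)) = √(-3 + 1) = √(-2) = I*√2 ≈ 1.4142*I)
-381*t = -381*I*√2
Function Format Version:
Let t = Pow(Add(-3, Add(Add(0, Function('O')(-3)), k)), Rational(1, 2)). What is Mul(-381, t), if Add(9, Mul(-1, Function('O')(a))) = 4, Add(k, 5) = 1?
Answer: Mul(-381, I, Pow(2, Rational(1, 2))) ≈ Mul(-538.82, I)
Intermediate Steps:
k = -4 (k = Add(-5, 1) = -4)
Function('O')(a) = 5 (Function('O')(a) = Add(9, Mul(-1, 4)) = Add(9, -4) = 5)
t = Mul(I, Pow(2, Rational(1, 2))) (t = Pow(Add(-3, Add(Add(0, 5), -4)), Rational(1, 2)) = Pow(Add(-3, Add(5, -4)), Rational(1, 2)) = Pow(Add(-3, 1), Rational(1, 2)) = Pow(-2, Rational(1, 2)) = Mul(I, Pow(2, Rational(1, 2))) ≈ Mul(1.4142, I))
Mul(-381, t) = Mul(-381, Mul(I, Pow(2, Rational(1, 2)))) = Mul(-381, I, Pow(2, Rational(1, 2)))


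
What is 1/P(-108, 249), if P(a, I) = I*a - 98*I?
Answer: -1/51294 ≈ -1.9495e-5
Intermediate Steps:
P(a, I) = -98*I + I*a
1/P(-108, 249) = 1/(249*(-98 - 108)) = 1/(249*(-206)) = 1/(-51294) = -1/51294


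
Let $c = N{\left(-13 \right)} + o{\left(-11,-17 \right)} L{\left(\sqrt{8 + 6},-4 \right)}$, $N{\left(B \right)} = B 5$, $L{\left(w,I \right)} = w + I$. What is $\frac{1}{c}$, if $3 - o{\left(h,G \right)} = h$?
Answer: $- \frac{121}{11897} - \frac{14 \sqrt{14}}{11897} \approx -0.014574$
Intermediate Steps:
$o{\left(h,G \right)} = 3 - h$
$L{\left(w,I \right)} = I + w$
$N{\left(B \right)} = 5 B$
$c = -121 + 14 \sqrt{14}$ ($c = 5 \left(-13\right) + \left(3 - -11\right) \left(-4 + \sqrt{8 + 6}\right) = -65 + \left(3 + 11\right) \left(-4 + \sqrt{14}\right) = -65 + 14 \left(-4 + \sqrt{14}\right) = -65 - \left(56 - 14 \sqrt{14}\right) = -121 + 14 \sqrt{14} \approx -68.617$)
$\frac{1}{c} = \frac{1}{-121 + 14 \sqrt{14}}$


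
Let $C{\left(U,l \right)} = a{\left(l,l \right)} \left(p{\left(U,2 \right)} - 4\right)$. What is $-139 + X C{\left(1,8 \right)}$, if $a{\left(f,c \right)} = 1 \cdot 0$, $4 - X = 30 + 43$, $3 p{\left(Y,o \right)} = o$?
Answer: $-139$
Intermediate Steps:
$p{\left(Y,o \right)} = \frac{o}{3}$
$X = -69$ ($X = 4 - \left(30 + 43\right) = 4 - 73 = -69$)
$a{\left(f,c \right)} = 0$
$C{\left(U,l \right)} = 0$ ($C{\left(U,l \right)} = 0 \left(\frac{1}{3} \cdot 2 - 4\right) = 0 \left(\frac{2}{3} - 4\right) = 0 \left(- \frac{10}{3}\right) = 0$)
$-139 + X C{\left(1,8 \right)} = -139 - 0 = -139 + 0 = -139$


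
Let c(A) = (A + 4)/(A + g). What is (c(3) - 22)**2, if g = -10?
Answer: 529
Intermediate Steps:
c(A) = (4 + A)/(-10 + A) (c(A) = (A + 4)/(A - 10) = (4 + A)/(-10 + A))
(c(3) - 22)**2 = ((4 + 3)/(-10 + 3) - 22)**2 = (7/(-7) - 22)**2 = (-1/7*7 - 22)**2 = (-1 - 22)**2 = (-23)**2 = 529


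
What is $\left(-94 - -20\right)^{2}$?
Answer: $5476$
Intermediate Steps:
$\left(-94 - -20\right)^{2} = \left(-94 + 20\right)^{2} = \left(-74\right)^{2} = 5476$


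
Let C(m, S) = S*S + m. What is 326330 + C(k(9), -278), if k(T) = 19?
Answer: 403633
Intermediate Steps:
C(m, S) = m + S**2 (C(m, S) = S**2 + m = m + S**2)
326330 + C(k(9), -278) = 326330 + (19 + (-278)**2) = 326330 + (19 + 77284) = 326330 + 77303 = 403633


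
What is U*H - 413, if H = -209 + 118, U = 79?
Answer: -7602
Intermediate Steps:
H = -91
U*H - 413 = 79*(-91) - 413 = -7189 - 413 = -7602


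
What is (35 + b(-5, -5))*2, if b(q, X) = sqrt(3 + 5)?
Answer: 70 + 4*sqrt(2) ≈ 75.657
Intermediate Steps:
b(q, X) = 2*sqrt(2) (b(q, X) = sqrt(8) = 2*sqrt(2))
(35 + b(-5, -5))*2 = (35 + 2*sqrt(2))*2 = 70 + 4*sqrt(2)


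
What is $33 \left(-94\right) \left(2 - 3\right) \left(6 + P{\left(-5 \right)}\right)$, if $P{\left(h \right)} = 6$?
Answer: $37224$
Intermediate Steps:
$33 \left(-94\right) \left(2 - 3\right) \left(6 + P{\left(-5 \right)}\right) = 33 \left(-94\right) \left(2 - 3\right) \left(6 + 6\right) = - 3102 \left(2 - 3\right) 12 = - 3102 \left(\left(-1\right) 12\right) = \left(-3102\right) \left(-12\right) = 37224$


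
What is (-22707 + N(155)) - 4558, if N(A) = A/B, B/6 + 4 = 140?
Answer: -22248085/816 ≈ -27265.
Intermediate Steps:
B = 816 (B = -24 + 6*140 = -24 + 840 = 816)
N(A) = A/816
(-22707 + N(155)) - 4558 = (-22707 + (1/816)*155) - 4558 = (-22707 + 155/816) - 4558 = -18528757/816 - 4558 = -22248085/816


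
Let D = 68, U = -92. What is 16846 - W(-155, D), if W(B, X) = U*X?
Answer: 23102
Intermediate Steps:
W(B, X) = -92*X
16846 - W(-155, D) = 16846 - (-92)*68 = 16846 - 1*(-6256) = 16846 + 6256 = 23102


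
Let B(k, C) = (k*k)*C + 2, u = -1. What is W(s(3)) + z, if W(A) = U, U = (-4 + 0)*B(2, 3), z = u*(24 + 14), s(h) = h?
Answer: -94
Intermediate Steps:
B(k, C) = 2 + C*k² (B(k, C) = k²*C + 2 = C*k² + 2 = 2 + C*k²)
z = -38 (z = -(24 + 14) = -1*38 = -38)
U = -56 (U = (-4 + 0)*(2 + 3*2²) = -4*(2 + 3*4) = -4*(2 + 12) = -4*14 = -56)
W(A) = -56
W(s(3)) + z = -56 - 38 = -94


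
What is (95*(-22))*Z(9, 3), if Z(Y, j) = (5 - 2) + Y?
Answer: -25080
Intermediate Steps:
Z(Y, j) = 3 + Y
(95*(-22))*Z(9, 3) = (95*(-22))*(3 + 9) = -2090*12 = -25080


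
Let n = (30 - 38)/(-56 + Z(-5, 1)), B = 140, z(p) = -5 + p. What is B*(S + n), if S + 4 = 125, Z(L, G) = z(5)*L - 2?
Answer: 491820/29 ≈ 16959.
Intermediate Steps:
Z(L, G) = -2 (Z(L, G) = (-5 + 5)*L - 2 = 0*L - 2 = 0 - 2 = -2)
S = 121 (S = -4 + 125 = 121)
n = 4/29 (n = (30 - 38)/(-56 - 2) = -8/(-58) = -8*(-1/58) = 4/29 ≈ 0.13793)
B*(S + n) = 140*(121 + 4/29) = 140*(3513/29) = 491820/29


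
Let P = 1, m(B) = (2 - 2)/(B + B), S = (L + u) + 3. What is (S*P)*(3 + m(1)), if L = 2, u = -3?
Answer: 6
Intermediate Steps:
S = 2 (S = (2 - 3) + 3 = -1 + 3 = 2)
m(B) = 0 (m(B) = 0/((2*B)) = 0*(1/(2*B)) = 0)
(S*P)*(3 + m(1)) = (2*1)*(3 + 0) = 2*3 = 6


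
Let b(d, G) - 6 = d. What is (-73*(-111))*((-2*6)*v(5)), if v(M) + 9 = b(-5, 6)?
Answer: 777888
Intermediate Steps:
b(d, G) = 6 + d
v(M) = -8 (v(M) = -9 + (6 - 5) = -9 + 1 = -8)
(-73*(-111))*((-2*6)*v(5)) = (-73*(-111))*(-2*6*(-8)) = 8103*(-12*(-8)) = 8103*96 = 777888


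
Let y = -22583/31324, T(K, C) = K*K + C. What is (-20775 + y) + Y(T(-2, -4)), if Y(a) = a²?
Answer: -650778683/31324 ≈ -20776.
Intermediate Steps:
T(K, C) = C + K² (T(K, C) = K² + C = C + K²)
y = -22583/31324 (y = -22583*1/31324 = -22583/31324 ≈ -0.72095)
(-20775 + y) + Y(T(-2, -4)) = (-20775 - 22583/31324) + (-4 + (-2)²)² = -650778683/31324 + (-4 + 4)² = -650778683/31324 + 0² = -650778683/31324 + 0 = -650778683/31324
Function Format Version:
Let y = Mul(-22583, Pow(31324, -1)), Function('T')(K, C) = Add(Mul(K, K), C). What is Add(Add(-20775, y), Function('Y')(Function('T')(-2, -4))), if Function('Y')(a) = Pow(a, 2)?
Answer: Rational(-650778683, 31324) ≈ -20776.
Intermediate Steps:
Function('T')(K, C) = Add(C, Pow(K, 2)) (Function('T')(K, C) = Add(Pow(K, 2), C) = Add(C, Pow(K, 2)))
y = Rational(-22583, 31324) (y = Mul(-22583, Rational(1, 31324)) = Rational(-22583, 31324) ≈ -0.72095)
Add(Add(-20775, y), Function('Y')(Function('T')(-2, -4))) = Add(Add(-20775, Rational(-22583, 31324)), Pow(Add(-4, Pow(-2, 2)), 2)) = Add(Rational(-650778683, 31324), Pow(Add(-4, 4), 2)) = Add(Rational(-650778683, 31324), Pow(0, 2)) = Add(Rational(-650778683, 31324), 0) = Rational(-650778683, 31324)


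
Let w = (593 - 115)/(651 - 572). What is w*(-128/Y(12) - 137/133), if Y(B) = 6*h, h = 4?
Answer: -1213642/31521 ≈ -38.503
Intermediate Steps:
Y(B) = 24 (Y(B) = 6*4 = 24)
w = 478/79 ≈ 6.0506
w*(-128/Y(12) - 137/133) = 478*(-128/24 - 137/133)/79 = 478*(-128*1/24 - 137*1/133)/79 = 478*(-16/3 - 137/133)/79 = (478/79)*(-2539/399) = -1213642/31521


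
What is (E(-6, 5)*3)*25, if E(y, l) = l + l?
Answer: 750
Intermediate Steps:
E(y, l) = 2*l
(E(-6, 5)*3)*25 = ((2*5)*3)*25 = (10*3)*25 = 30*25 = 750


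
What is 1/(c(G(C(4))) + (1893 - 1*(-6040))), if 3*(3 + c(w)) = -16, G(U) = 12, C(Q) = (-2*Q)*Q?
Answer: 3/23774 ≈ 0.00012619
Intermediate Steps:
C(Q) = -2*Q²
c(w) = -25/3 (c(w) = -3 + (⅓)*(-16) = -3 - 16/3 = -25/3)
1/(c(G(C(4))) + (1893 - 1*(-6040))) = 1/(-25/3 + (1893 - 1*(-6040))) = 1/(-25/3 + (1893 + 6040)) = 1/(-25/3 + 7933) = 1/(23774/3) = 3/23774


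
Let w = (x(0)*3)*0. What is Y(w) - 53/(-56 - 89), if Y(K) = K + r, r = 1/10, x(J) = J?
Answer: 27/58 ≈ 0.46552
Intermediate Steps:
r = 1/10 ≈ 0.10000
w = 0 (w = (0*3)*0 = 0*0 = 0)
Y(K) = 1/10 + K (Y(K) = K + 1/10 = 1/10 + K)
Y(w) - 53/(-56 - 89) = (1/10 + 0) - 53/(-56 - 89) = 1/10 - 53/(-145) = 1/10 - 53*(-1/145) = 1/10 + 53/145 = 27/58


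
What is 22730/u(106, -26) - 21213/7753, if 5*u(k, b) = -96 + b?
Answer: -441858218/472933 ≈ -934.29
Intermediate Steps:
u(k, b) = -96/5 + b/5 (u(k, b) = (-96 + b)/5 = -96/5 + b/5)
22730/u(106, -26) - 21213/7753 = 22730/(-96/5 + (1/5)*(-26)) - 21213/7753 = 22730/(-96/5 - 26/5) - 21213*1/7753 = 22730/(-122/5) - 21213/7753 = 22730*(-5/122) - 21213/7753 = -56825/61 - 21213/7753 = -441858218/472933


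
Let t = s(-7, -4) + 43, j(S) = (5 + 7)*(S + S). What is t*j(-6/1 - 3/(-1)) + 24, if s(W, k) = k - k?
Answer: -3072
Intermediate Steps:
s(W, k) = 0
j(S) = 24*S (j(S) = 12*(2*S) = 24*S)
t = 43 (t = 0 + 43 = 43)
t*j(-6/1 - 3/(-1)) + 24 = 43*(24*(-6/1 - 3/(-1))) + 24 = 43*(24*(-6*1 - 3*(-1))) + 24 = 43*(24*(-6 + 3)) + 24 = 43*(24*(-3)) + 24 = 43*(-72) + 24 = -3096 + 24 = -3072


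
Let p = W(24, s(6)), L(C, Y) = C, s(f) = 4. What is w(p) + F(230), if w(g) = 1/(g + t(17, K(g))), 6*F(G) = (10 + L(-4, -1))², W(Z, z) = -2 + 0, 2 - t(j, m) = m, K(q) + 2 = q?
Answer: 25/4 ≈ 6.2500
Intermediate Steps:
K(q) = -2 + q
t(j, m) = 2 - m
W(Z, z) = -2
F(G) = 6 (F(G) = (10 - 4)²/6 = (⅙)*6² = (⅙)*36 = 6)
p = -2
w(g) = ¼ (w(g) = 1/(g + (2 - (-2 + g))) = 1/(g + (2 + (2 - g))) = 1/(g + (4 - g)) = 1/4 = ¼)
w(p) + F(230) = ¼ + 6 = 25/4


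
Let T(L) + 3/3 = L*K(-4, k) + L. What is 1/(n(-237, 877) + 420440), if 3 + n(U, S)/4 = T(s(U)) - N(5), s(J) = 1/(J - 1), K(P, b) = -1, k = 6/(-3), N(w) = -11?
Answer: 1/420468 ≈ 2.3783e-6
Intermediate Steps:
k = -2 (k = 6*(-⅓) = -2)
s(J) = 1/(-1 + J)
T(L) = -1 (T(L) = -1 + (L*(-1) + L) = -1 + (-L + L) = -1 + 0 = -1)
n(U, S) = 28 (n(U, S) = -12 + 4*(-1 - 1*(-11)) = -12 + 4*(-1 + 11) = -12 + 4*10 = -12 + 40 = 28)
1/(n(-237, 877) + 420440) = 1/(28 + 420440) = 1/420468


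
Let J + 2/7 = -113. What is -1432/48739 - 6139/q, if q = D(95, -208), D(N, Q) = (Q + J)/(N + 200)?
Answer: 617862788297/109614011 ≈ 5636.7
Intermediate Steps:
J = -793/7 (J = -2/7 - 113 = -793/7 ≈ -113.29)
D(N, Q) = (-793/7 + Q)/(200 + N) (D(N, Q) = (Q - 793/7)/(N + 200) = (-793/7 + Q)/(200 + N))
q = -2249/2065 (q = (-793/7 - 208)/(200 + 95) = -2249/7/295 = (1/295)*(-2249/7) = -2249/2065 ≈ -1.0891)
-1432/48739 - 6139/q = -1432/48739 - 6139/(-2249/2065) = -1432*1/48739 - 6139*(-2065/2249) = -1432/48739 + 12677035/2249 = 617862788297/109614011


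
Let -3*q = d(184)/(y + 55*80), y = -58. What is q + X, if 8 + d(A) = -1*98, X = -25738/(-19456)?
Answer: 84331381/63358464 ≈ 1.3310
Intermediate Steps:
X = 12869/9728 (X = -25738*(-1/19456) = 12869/9728 ≈ 1.3229)
d(A) = -106 (d(A) = -8 - 1*98 = -8 - 98 = -106)
q = 53/6513 (q = -(-106)/(3*(-58 + 55*80)) = -(-106)/(3*(-58 + 4400)) = -(-106)/(3*4342) = -1/3*(-53/2171) = 53/6513 ≈ 0.0081376)
q + X = 53/6513 + 12869/9728 = 84331381/63358464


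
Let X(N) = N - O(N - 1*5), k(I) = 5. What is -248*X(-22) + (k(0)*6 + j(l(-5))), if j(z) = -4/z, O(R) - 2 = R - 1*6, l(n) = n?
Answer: -11006/5 ≈ -2201.2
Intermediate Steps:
O(R) = -4 + R (O(R) = 2 + (R - 1*6) = 2 + (R - 6) = 2 + (-6 + R) = -4 + R)
X(N) = 9 (X(N) = N - (-4 + (N - 1*5)) = N - (-4 + (N - 5)) = N - (-4 + (-5 + N)) = N - (-9 + N) = N + (9 - N) = 9)
-248*X(-22) + (k(0)*6 + j(l(-5))) = -248*9 + (5*6 - 4/(-5)) = -2232 + (30 - 4*(-1/5)) = -2232 + (30 + 4/5) = -2232 + 154/5 = -11006/5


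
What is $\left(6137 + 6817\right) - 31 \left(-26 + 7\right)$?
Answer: $13543$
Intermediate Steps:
$\left(6137 + 6817\right) - 31 \left(-26 + 7\right) = 12954 - 31 \left(-19\right) = 12954 - -589 = 12954 + 589 = 13543$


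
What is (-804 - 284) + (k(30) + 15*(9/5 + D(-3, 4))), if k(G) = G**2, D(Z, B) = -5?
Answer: -236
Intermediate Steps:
(-804 - 284) + (k(30) + 15*(9/5 + D(-3, 4))) = (-804 - 284) + (30**2 + 15*(9/5 - 5)) = -1088 + (900 + 15*(9*(1/5) - 5)) = -1088 + (900 + 15*(9/5 - 5)) = -1088 + (900 + 15*(-16/5)) = -1088 + (900 - 48) = -1088 + 852 = -236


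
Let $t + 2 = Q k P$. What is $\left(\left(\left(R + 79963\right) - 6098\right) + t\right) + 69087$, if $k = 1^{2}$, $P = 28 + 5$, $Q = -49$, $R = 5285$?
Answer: $146618$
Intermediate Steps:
$P = 33$
$k = 1$
$t = -1619$ ($t = -2 + \left(-49\right) 1 \cdot 33 = -2 - 1617 = -1619$)
$\left(\left(\left(R + 79963\right) - 6098\right) + t\right) + 69087 = \left(\left(\left(5285 + 79963\right) - 6098\right) - 1619\right) + 69087 = \left(\left(85248 - 6098\right) - 1619\right) + 69087 = \left(79150 - 1619\right) + 69087 = 77531 + 69087 = 146618$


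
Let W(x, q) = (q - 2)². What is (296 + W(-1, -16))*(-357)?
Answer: -221340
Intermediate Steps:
W(x, q) = (-2 + q)²
(296 + W(-1, -16))*(-357) = (296 + (-2 - 16)²)*(-357) = (296 + (-18)²)*(-357) = (296 + 324)*(-357) = 620*(-357) = -221340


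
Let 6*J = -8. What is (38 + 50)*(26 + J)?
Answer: 6512/3 ≈ 2170.7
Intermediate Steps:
J = -4/3 (J = (⅙)*(-8) = -4/3 ≈ -1.3333)
(38 + 50)*(26 + J) = (38 + 50)*(26 - 4/3) = 88*(74/3) = 6512/3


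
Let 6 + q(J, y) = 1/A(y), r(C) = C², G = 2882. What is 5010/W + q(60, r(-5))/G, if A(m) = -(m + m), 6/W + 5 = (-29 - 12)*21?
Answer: -104200151301/144100 ≈ -7.2311e+5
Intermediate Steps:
W = -3/433 (W = 6/(-5 + (-29 - 12)*21) = 6/(-5 - 41*21) = 6/(-5 - 861) = 6/(-866) = 6*(-1/866) = -3/433 ≈ -0.0069284)
A(m) = -2*m
q(J, y) = -6 - 1/(2*y) (q(J, y) = -6 + 1/(-2*y) = -6 - 1/(2*y))
5010/W + q(60, r(-5))/G = 5010/(-3/433) + (-6 - 1/(2*((-5)²)))/2882 = 5010*(-433/3) + (-6 - ½/25)*(1/2882) = -723110 + (-6 - ½*1/25)*(1/2882) = -723110 + (-6 - 1/50)*(1/2882) = -723110 - 301/50*1/2882 = -723110 - 301/144100 = -104200151301/144100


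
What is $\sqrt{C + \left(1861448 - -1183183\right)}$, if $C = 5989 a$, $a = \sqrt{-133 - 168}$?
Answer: $\sqrt{3044631 + 5989 i \sqrt{301}} \approx 1745.1 + 29.77 i$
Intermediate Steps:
$a = i \sqrt{301}$ ($a = \sqrt{-301} = i \sqrt{301} \approx 17.349 i$)
$C = 5989 i \sqrt{301} \approx 1.0391 \cdot 10^{5} i$
$\sqrt{C + \left(1861448 - -1183183\right)} = \sqrt{5989 i \sqrt{301} + \left(1861448 - -1183183\right)} = \sqrt{5989 i \sqrt{301} + \left(1861448 + 1183183\right)} = \sqrt{5989 i \sqrt{301} + 3044631} = \sqrt{3044631 + 5989 i \sqrt{301}}$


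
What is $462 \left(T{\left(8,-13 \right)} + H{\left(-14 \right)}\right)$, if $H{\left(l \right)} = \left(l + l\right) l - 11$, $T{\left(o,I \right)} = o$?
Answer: $179718$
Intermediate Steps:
$H{\left(l \right)} = -11 + 2 l^{2}$ ($H{\left(l \right)} = 2 l l - 11 = 2 l^{2} - 11 = -11 + 2 l^{2}$)
$462 \left(T{\left(8,-13 \right)} + H{\left(-14 \right)}\right) = 462 \left(8 - \left(11 - 2 \left(-14\right)^{2}\right)\right) = 462 \left(8 + \left(-11 + 2 \cdot 196\right)\right) = 462 \left(8 + \left(-11 + 392\right)\right) = 462 \left(8 + 381\right) = 462 \cdot 389 = 179718$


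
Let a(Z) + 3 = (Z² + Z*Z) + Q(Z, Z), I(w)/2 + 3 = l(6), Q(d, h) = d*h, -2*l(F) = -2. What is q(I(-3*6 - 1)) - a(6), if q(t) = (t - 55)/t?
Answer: -361/4 ≈ -90.250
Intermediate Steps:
l(F) = 1 (l(F) = -½*(-2) = 1)
I(w) = -4 (I(w) = -6 + 2*1 = -6 + 2 = -4)
q(t) = (-55 + t)/t
a(Z) = -3 + 3*Z² (a(Z) = -3 + ((Z² + Z*Z) + Z*Z) = -3 + ((Z² + Z²) + Z²) = -3 + (2*Z² + Z²) = -3 + 3*Z²)
q(I(-3*6 - 1)) - a(6) = (-55 - 4)/(-4) - (-3 + 3*6²) = -¼*(-59) - (-3 + 3*36) = 59/4 - (-3 + 108) = 59/4 - 1*105 = 59/4 - 105 = -361/4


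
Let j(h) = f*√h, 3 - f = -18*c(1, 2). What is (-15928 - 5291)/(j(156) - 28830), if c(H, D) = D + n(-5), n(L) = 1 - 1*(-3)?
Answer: 33985765/46069268 + 261701*√39/46069268 ≈ 0.77319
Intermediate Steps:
n(L) = 4 (n(L) = 1 + 3 = 4)
c(H, D) = 4 + D (c(H, D) = D + 4 = 4 + D)
f = 111 (f = 3 - (-18)*(4 + 2) = 3 - (-18)*6 = 3 - 1*(-108) = 3 + 108 = 111)
j(h) = 111*√h
(-15928 - 5291)/(j(156) - 28830) = (-15928 - 5291)/(111*√156 - 28830) = -21219/(111*(2*√39) - 28830) = -21219/(222*√39 - 28830) = -21219/(-28830 + 222*√39)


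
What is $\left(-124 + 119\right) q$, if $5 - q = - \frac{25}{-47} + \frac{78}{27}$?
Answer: $- \frac{3340}{423} \approx -7.896$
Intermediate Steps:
$q = \frac{668}{423}$ ($q = 5 - \left(- \frac{25}{-47} + \frac{78}{27}\right) = 5 - \left(\left(-25\right) \left(- \frac{1}{47}\right) + 78 \cdot \frac{1}{27}\right) = 5 - \left(\frac{25}{47} + \frac{26}{9}\right) = 5 - \frac{1447}{423} = \frac{668}{423} \approx 1.5792$)
$\left(-124 + 119\right) q = \left(-124 + 119\right) \frac{668}{423} = \left(-5\right) \frac{668}{423} = - \frac{3340}{423}$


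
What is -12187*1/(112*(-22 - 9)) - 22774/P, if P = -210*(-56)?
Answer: 573641/364560 ≈ 1.5735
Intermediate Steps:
P = 11760
-12187*1/(112*(-22 - 9)) - 22774/P = -12187*1/(112*(-22 - 9)) - 22774/11760 = -12187/((-31*112)) - 22774*1/11760 = -12187/(-3472) - 11387/5880 = -12187*(-1/3472) - 11387/5880 = 1741/496 - 11387/5880 = 573641/364560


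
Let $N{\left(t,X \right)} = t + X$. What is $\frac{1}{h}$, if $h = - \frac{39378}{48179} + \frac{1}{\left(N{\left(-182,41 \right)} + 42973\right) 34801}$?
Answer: $- \frac{71815445497328}{58696706251117} \approx -1.2235$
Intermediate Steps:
$N{\left(t,X \right)} = X + t$
$h = - \frac{58696706251117}{71815445497328}$ ($h = - \frac{39378}{48179} + \frac{1}{\left(\left(41 - 182\right) + 42973\right) 34801} = \left(-39378\right) \frac{1}{48179} + \frac{1}{-141 + 42973} \cdot \frac{1}{34801} = - \frac{39378}{48179} + \frac{1}{42832} \cdot \frac{1}{34801} = - \frac{39378}{48179} + \frac{1}{1490596432} = - \frac{58696706251117}{71815445497328} \approx -0.81733$)
$\frac{1}{h} = \frac{1}{- \frac{58696706251117}{71815445497328}} = - \frac{71815445497328}{58696706251117}$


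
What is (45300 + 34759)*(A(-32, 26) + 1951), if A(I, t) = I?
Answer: 153633221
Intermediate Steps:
(45300 + 34759)*(A(-32, 26) + 1951) = (45300 + 34759)*(-32 + 1951) = 80059*1919 = 153633221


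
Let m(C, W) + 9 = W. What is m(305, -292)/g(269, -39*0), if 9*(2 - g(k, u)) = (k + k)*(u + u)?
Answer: -301/2 ≈ -150.50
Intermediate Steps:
m(C, W) = -9 + W
g(k, u) = 2 - 4*k*u/9 (g(k, u) = 2 - (k + k)*(u + u)/9 = 2 - 2*k*2*u/9 = 2 - 4*k*u/9)
m(305, -292)/g(269, -39*0) = (-9 - 292)/(2 - 4/9*269*(-39*0)) = -301/(2 - 4/9*269*0) = -301/(2 + 0) = -301/2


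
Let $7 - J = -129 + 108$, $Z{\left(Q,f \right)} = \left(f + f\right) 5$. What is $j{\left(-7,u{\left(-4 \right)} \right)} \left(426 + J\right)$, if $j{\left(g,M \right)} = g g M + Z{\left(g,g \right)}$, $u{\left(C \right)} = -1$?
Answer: $-54026$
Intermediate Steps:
$Z{\left(Q,f \right)} = 10 f$ ($Z{\left(Q,f \right)} = 2 f 5 = 10 f$)
$j{\left(g,M \right)} = 10 g + M g^{2}$ ($j{\left(g,M \right)} = g g M + 10 g = g^{2} M + 10 g = M g^{2} + 10 g = 10 g + M g^{2}$)
$J = 28$ ($J = 7 - \left(-129 + 108\right) = 7 - -21 = 7 + 21 = 28$)
$j{\left(-7,u{\left(-4 \right)} \right)} \left(426 + J\right) = - 7 \left(10 - -7\right) \left(426 + 28\right) = - 7 \left(10 + 7\right) 454 = \left(-7\right) 17 \cdot 454 = \left(-119\right) 454 = -54026$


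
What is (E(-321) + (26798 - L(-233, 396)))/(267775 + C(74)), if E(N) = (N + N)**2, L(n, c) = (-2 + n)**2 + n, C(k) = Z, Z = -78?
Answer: 383970/267697 ≈ 1.4343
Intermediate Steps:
C(k) = -78
L(n, c) = n + (-2 + n)**2
E(N) = 4*N**2 (E(N) = (2*N)**2 = 4*N**2)
(E(-321) + (26798 - L(-233, 396)))/(267775 + C(74)) = (4*(-321)**2 + (26798 - (-233 + (-2 - 233)**2)))/(267775 - 78) = (4*103041 + (26798 - (-233 + (-235)**2)))/267697 = (412164 + (26798 - (-233 + 55225)))*(1/267697) = (412164 + (26798 - 1*54992))*(1/267697) = (412164 + (26798 - 54992))*(1/267697) = (412164 - 28194)*(1/267697) = 383970*(1/267697) = 383970/267697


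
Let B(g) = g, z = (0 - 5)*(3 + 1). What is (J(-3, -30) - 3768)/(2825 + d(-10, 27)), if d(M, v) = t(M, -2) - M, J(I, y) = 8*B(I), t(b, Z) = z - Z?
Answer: -1264/939 ≈ -1.3461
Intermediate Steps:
z = -20 (z = -5*4 = -20)
t(b, Z) = -20 - Z
J(I, y) = 8*I
d(M, v) = -18 - M (d(M, v) = (-20 - 1*(-2)) - M = (-20 + 2) - M = -18 - M)
(J(-3, -30) - 3768)/(2825 + d(-10, 27)) = (8*(-3) - 3768)/(2825 + (-18 - 1*(-10))) = (-24 - 3768)/(2825 + (-18 + 10)) = -3792/(2825 - 8) = -3792/2817 = -3792*1/2817 = -1264/939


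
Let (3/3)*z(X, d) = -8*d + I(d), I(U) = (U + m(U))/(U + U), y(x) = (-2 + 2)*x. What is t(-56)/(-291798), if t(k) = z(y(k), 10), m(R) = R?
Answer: 79/291798 ≈ 0.00027074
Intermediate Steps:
y(x) = 0 (y(x) = 0*x = 0)
I(U) = 1 (I(U) = (U + U)/(U + U) = (2*U)/((2*U)) = (2*U)*(1/(2*U)) = 1)
z(X, d) = 1 - 8*d (z(X, d) = -8*d + 1 = 1 - 8*d)
t(k) = -79 (t(k) = 1 - 8*10 = 1 - 80 = -79)
t(-56)/(-291798) = -79/(-291798) = -79*(-1/291798) = 79/291798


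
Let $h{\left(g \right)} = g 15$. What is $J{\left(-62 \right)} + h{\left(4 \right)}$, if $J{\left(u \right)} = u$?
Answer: $-2$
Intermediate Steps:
$h{\left(g \right)} = 15 g$
$J{\left(-62 \right)} + h{\left(4 \right)} = -62 + 15 \cdot 4 = -62 + 60 = -2$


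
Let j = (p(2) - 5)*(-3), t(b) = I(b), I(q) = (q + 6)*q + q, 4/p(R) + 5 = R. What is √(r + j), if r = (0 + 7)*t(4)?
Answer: √327 ≈ 18.083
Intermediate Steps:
p(R) = 4/(-5 + R)
I(q) = q + q*(6 + q) (I(q) = (6 + q)*q + q = q*(6 + q) + q = q + q*(6 + q))
t(b) = b*(7 + b)
r = 308 (r = (0 + 7)*(4*(7 + 4)) = 7*(4*11) = 7*44 = 308)
j = 19 (j = (4/(-5 + 2) - 5)*(-3) = (4/(-3) - 5)*(-3) = (4*(-⅓) - 5)*(-3) = (-4/3 - 5)*(-3) = -19/3*(-3) = 19)
√(r + j) = √(308 + 19) = √327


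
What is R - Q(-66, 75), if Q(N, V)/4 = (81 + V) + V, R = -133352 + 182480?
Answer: 48204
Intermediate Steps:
R = 49128
Q(N, V) = 324 + 8*V (Q(N, V) = 4*((81 + V) + V) = 4*(81 + 2*V) = 324 + 8*V)
R - Q(-66, 75) = 49128 - (324 + 8*75) = 49128 - (324 + 600) = 49128 - 1*924 = 49128 - 924 = 48204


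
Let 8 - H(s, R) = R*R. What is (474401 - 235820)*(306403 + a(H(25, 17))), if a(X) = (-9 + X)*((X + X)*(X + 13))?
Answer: -10347791675697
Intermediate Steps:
H(s, R) = 8 - R² (H(s, R) = 8 - R*R = 8 - R²)
a(X) = 2*X*(-9 + X)*(13 + X) (a(X) = (-9 + X)*((2*X)*(13 + X)) = (-9 + X)*(2*X*(13 + X)) = 2*X*(-9 + X)*(13 + X))
(474401 - 235820)*(306403 + a(H(25, 17))) = (474401 - 235820)*(306403 + 2*(8 - 1*17²)*(-117 + (8 - 1*17²)² + 4*(8 - 1*17²))) = 238581*(306403 + 2*(8 - 1*289)*(-117 + (8 - 1*289)² + 4*(8 - 1*289))) = 238581*(306403 + 2*(8 - 289)*(-117 + (8 - 289)² + 4*(8 - 289))) = 238581*(306403 + 2*(-281)*(-117 + (-281)² + 4*(-281))) = 238581*(306403 + 2*(-281)*(-117 + 78961 - 1124)) = 238581*(306403 + 2*(-281)*77720) = 238581*(306403 - 43678640) = 238581*(-43372237) = -10347791675697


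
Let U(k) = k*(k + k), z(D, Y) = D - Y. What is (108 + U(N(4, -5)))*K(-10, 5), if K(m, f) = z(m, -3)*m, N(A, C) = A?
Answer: 9800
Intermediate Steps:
K(m, f) = m*(3 + m) (K(m, f) = (m - 1*(-3))*m = (m + 3)*m = (3 + m)*m = m*(3 + m))
U(k) = 2*k² (U(k) = k*(2*k) = 2*k²)
(108 + U(N(4, -5)))*K(-10, 5) = (108 + 2*4²)*(-10*(3 - 10)) = (108 + 2*16)*(-10*(-7)) = (108 + 32)*70 = 140*70 = 9800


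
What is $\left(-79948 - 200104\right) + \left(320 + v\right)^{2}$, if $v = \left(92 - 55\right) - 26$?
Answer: $-170491$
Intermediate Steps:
$v = 11$ ($v = 37 - 26 = 11$)
$\left(-79948 - 200104\right) + \left(320 + v\right)^{2} = \left(-79948 - 200104\right) + \left(320 + 11\right)^{2} = -280052 + 331^{2} = -280052 + 109561 = -170491$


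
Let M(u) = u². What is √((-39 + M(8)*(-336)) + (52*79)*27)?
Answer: 31*√93 ≈ 298.95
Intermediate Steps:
√((-39 + M(8)*(-336)) + (52*79)*27) = √((-39 + 8²*(-336)) + (52*79)*27) = √((-39 + 64*(-336)) + 4108*27) = √((-39 - 21504) + 110916) = √(-21543 + 110916) = √89373 = 31*√93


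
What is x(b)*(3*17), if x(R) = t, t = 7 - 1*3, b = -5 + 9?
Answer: 204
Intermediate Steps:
b = 4
t = 4 (t = 7 - 3 = 4)
x(R) = 4
x(b)*(3*17) = 4*(3*17) = 4*51 = 204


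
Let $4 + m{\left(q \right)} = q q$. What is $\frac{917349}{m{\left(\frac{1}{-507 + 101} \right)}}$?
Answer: $- \frac{50404046588}{219781} \approx -2.2934 \cdot 10^{5}$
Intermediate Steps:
$m{\left(q \right)} = -4 + q^{2}$ ($m{\left(q \right)} = -4 + q q = -4 + q^{2}$)
$\frac{917349}{m{\left(\frac{1}{-507 + 101} \right)}} = \frac{917349}{-4 + \left(\frac{1}{-507 + 101}\right)^{2}} = \frac{917349}{-4 + \left(\frac{1}{-406}\right)^{2}} = \frac{917349}{-4 + \left(- \frac{1}{406}\right)^{2}} = \frac{917349}{-4 + \frac{1}{164836}} = \frac{917349}{- \frac{659343}{164836}} = 917349 \left(- \frac{164836}{659343}\right) = - \frac{50404046588}{219781}$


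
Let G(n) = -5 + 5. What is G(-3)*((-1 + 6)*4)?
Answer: 0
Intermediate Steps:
G(n) = 0
G(-3)*((-1 + 6)*4) = 0*((-1 + 6)*4) = 0*(5*4) = 0*20 = 0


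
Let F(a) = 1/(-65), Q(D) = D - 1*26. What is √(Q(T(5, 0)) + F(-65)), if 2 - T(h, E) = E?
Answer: I*√101465/65 ≈ 4.9006*I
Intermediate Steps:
T(h, E) = 2 - E
Q(D) = -26 + D (Q(D) = D - 26 = -26 + D)
F(a) = -1/65
√(Q(T(5, 0)) + F(-65)) = √((-26 + (2 - 1*0)) - 1/65) = √((-26 + (2 + 0)) - 1/65) = √((-26 + 2) - 1/65) = √(-24 - 1/65) = √(-1561/65) = I*√101465/65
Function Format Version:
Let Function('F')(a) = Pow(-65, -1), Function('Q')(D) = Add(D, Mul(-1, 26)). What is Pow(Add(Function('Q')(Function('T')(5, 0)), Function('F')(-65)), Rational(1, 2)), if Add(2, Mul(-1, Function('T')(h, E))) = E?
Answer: Mul(Rational(1, 65), I, Pow(101465, Rational(1, 2))) ≈ Mul(4.9006, I)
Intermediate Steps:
Function('T')(h, E) = Add(2, Mul(-1, E))
Function('Q')(D) = Add(-26, D) (Function('Q')(D) = Add(D, -26) = Add(-26, D))
Function('F')(a) = Rational(-1, 65)
Pow(Add(Function('Q')(Function('T')(5, 0)), Function('F')(-65)), Rational(1, 2)) = Pow(Add(Add(-26, Add(2, Mul(-1, 0))), Rational(-1, 65)), Rational(1, 2)) = Pow(Add(Add(-26, Add(2, 0)), Rational(-1, 65)), Rational(1, 2)) = Pow(Add(Add(-26, 2), Rational(-1, 65)), Rational(1, 2)) = Pow(Add(-24, Rational(-1, 65)), Rational(1, 2)) = Pow(Rational(-1561, 65), Rational(1, 2)) = Mul(Rational(1, 65), I, Pow(101465, Rational(1, 2)))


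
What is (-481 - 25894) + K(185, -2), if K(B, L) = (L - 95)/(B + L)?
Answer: -4826722/183 ≈ -26376.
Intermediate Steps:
K(B, L) = (-95 + L)/(B + L)
(-481 - 25894) + K(185, -2) = (-481 - 25894) + (-95 - 2)/(185 - 2) = -26375 - 97/183 = -4826722/183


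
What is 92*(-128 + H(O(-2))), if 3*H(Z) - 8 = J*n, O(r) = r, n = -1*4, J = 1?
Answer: -34960/3 ≈ -11653.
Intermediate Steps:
n = -4
H(Z) = 4/3 (H(Z) = 8/3 + (1*(-4))/3 = 8/3 + (1/3)*(-4) = 8/3 - 4/3 = 4/3)
92*(-128 + H(O(-2))) = 92*(-128 + 4/3) = 92*(-380/3) = -34960/3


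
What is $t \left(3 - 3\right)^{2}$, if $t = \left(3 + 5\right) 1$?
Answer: $0$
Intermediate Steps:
$t = 8$ ($t = 8 \cdot 1 = 8$)
$t \left(3 - 3\right)^{2} = 8 \left(3 - 3\right)^{2} = 8 \cdot 0^{2} = 8 \cdot 0 = 0$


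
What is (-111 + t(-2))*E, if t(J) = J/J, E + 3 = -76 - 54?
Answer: 14630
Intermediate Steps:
E = -133 (E = -3 + (-76 - 54) = -3 - 130 = -133)
t(J) = 1
(-111 + t(-2))*E = (-111 + 1)*(-133) = -110*(-133) = 14630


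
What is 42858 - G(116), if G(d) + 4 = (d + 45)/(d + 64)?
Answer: 7714999/180 ≈ 42861.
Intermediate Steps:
G(d) = -4 + (45 + d)/(64 + d) (G(d) = -4 + (d + 45)/(d + 64) = -4 + (45 + d)/(64 + d))
42858 - G(116) = 42858 - (-211 - 3*116)/(64 + 116) = 42858 - (-211 - 348)/180 = 42858 - (-559)/180 = 42858 - 1*(-559/180) = 42858 + 559/180 = 7714999/180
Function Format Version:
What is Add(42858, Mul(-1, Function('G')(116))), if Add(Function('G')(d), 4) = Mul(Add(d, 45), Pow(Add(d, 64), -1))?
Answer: Rational(7714999, 180) ≈ 42861.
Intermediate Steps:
Function('G')(d) = Add(-4, Mul(Pow(Add(64, d), -1), Add(45, d))) (Function('G')(d) = Add(-4, Mul(Add(d, 45), Pow(Add(d, 64), -1))) = Add(-4, Mul(Add(45, d), Pow(Add(64, d), -1))) = Add(-4, Mul(Pow(Add(64, d), -1), Add(45, d))))
Add(42858, Mul(-1, Function('G')(116))) = Add(42858, Mul(-1, Mul(Pow(Add(64, 116), -1), Add(-211, Mul(-3, 116))))) = Add(42858, Mul(-1, Mul(Pow(180, -1), Add(-211, -348)))) = Add(42858, Mul(-1, Mul(Rational(1, 180), -559))) = Add(42858, Mul(-1, Rational(-559, 180))) = Add(42858, Rational(559, 180)) = Rational(7714999, 180)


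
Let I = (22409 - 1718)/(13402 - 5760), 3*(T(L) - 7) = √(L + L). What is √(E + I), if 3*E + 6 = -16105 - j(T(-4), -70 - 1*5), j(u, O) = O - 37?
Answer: I*√311289953990/7642 ≈ 73.009*I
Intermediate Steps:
T(L) = 7 + √2*√L/3 (T(L) = 7 + √(L + L)/3 = 7 + √(2*L)/3 = 7 + (√2*√L)/3 = 7 + √2*√L/3)
I = 20691/7642 ≈ 2.7075
j(u, O) = -37 + O
E = -5333 (E = -2 + (-16105 - (-37 + (-70 - 1*5)))/3 = -2 + (-16105 - (-37 + (-70 - 5)))/3 = -2 + (-16105 - (-37 - 75))/3 = -2 + (-16105 - 1*(-112))/3 = -2 + (-16105 + 112)/3 = -2 + (⅓)*(-15993) = -2 - 5331 = -5333)
√(E + I) = √(-5333 + 20691/7642) = √(-40734095/7642) = I*√311289953990/7642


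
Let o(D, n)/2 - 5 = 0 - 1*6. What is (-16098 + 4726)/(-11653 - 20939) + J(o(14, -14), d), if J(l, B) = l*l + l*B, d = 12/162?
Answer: 308051/73332 ≈ 4.2008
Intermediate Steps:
o(D, n) = -2 (o(D, n) = 10 + 2*(0 - 1*6) = 10 + 2*(0 - 6) = 10 + 2*(-6) = 10 - 12 = -2)
d = 2/27 (d = 12*(1/162) = 2/27 ≈ 0.074074)
J(l, B) = l² + B*l
(-16098 + 4726)/(-11653 - 20939) + J(o(14, -14), d) = (-16098 + 4726)/(-11653 - 20939) - 2*(2/27 - 2) = -11372/(-32592) - 2*(-52/27) = -11372*(-1/32592) + 104/27 = 2843/8148 + 104/27 = 308051/73332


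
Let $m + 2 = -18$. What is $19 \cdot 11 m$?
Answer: $-4180$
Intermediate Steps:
$m = -20$ ($m = -2 - 18 = -20$)
$19 \cdot 11 m = 19 \cdot 11 \left(-20\right) = 209 \left(-20\right) = -4180$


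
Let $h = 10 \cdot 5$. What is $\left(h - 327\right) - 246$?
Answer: $-523$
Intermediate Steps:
$h = 50$
$\left(h - 327\right) - 246 = \left(50 - 327\right) - 246 = -277 - 246 = -523$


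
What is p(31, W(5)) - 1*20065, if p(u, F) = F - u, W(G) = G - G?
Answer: -20096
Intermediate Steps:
W(G) = 0
p(31, W(5)) - 1*20065 = (0 - 1*31) - 1*20065 = (0 - 31) - 20065 = -31 - 20065 = -20096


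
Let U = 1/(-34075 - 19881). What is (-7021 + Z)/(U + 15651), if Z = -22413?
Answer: -1588140904/844465355 ≈ -1.8806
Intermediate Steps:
U = -1/53956 (U = 1/(-53956) = -1/53956 ≈ -1.8534e-5)
(-7021 + Z)/(U + 15651) = (-7021 - 22413)/(-1/53956 + 15651) = -29434/844465355/53956 = -29434*53956/844465355 = -1588140904/844465355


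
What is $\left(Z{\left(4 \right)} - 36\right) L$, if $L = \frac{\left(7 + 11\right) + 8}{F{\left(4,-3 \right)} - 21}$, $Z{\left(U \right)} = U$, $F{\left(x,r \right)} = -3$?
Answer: $\frac{104}{3} \approx 34.667$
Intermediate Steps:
$L = - \frac{13}{12}$ ($L = \frac{\left(7 + 11\right) + 8}{-3 - 21} = \frac{18 + 8}{-24} = 26 \left(- \frac{1}{24}\right) = - \frac{13}{12} \approx -1.0833$)
$\left(Z{\left(4 \right)} - 36\right) L = \left(4 - 36\right) \left(- \frac{13}{12}\right) = \left(-32\right) \left(- \frac{13}{12}\right) = \frac{104}{3}$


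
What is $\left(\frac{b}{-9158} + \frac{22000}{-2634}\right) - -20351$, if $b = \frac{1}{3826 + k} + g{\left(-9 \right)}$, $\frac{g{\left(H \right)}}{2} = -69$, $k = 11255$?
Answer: $\frac{411132532997575}{20210359774} \approx 20343.0$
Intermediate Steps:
$g{\left(H \right)} = -138$ ($g{\left(H \right)} = 2 \left(-69\right) = -138$)
$b = - \frac{2081177}{15081}$ ($b = \frac{1}{3826 + 11255} - 138 = \frac{1}{15081} - 138 = - \frac{2081177}{15081} \approx -138.0$)
$\left(\frac{b}{-9158} + \frac{22000}{-2634}\right) - -20351 = \left(- \frac{2081177}{15081 \left(-9158\right)} + \frac{22000}{-2634}\right) - -20351 = \left(\left(- \frac{2081177}{15081}\right) \left(- \frac{1}{9158}\right) + 22000 \left(- \frac{1}{2634}\right)\right) + 20351 = \left(\frac{2081177}{138111798} - \frac{11000}{1317}\right) + 20351 = - \frac{168498763099}{20210359774} + 20351 = \frac{411132532997575}{20210359774}$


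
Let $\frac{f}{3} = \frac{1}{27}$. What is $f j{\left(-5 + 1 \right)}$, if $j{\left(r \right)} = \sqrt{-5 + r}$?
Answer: $\frac{i}{3} \approx 0.33333 i$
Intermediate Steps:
$f = \frac{1}{9}$ ($f = \frac{3}{27} = 3 \cdot \frac{1}{27} = \frac{1}{9} \approx 0.11111$)
$f j{\left(-5 + 1 \right)} = \frac{\sqrt{-5 + \left(-5 + 1\right)}}{9} = \frac{\sqrt{-5 - 4}}{9} = \frac{\sqrt{-9}}{9} = \frac{3 i}{9} = \frac{i}{3}$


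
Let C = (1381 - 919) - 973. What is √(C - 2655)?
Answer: I*√3166 ≈ 56.267*I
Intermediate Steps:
C = -511 (C = 462 - 973 = -511)
√(C - 2655) = √(-511 - 2655) = √(-3166) = I*√3166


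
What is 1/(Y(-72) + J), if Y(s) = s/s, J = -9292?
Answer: -1/9291 ≈ -0.00010763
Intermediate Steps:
Y(s) = 1
1/(Y(-72) + J) = 1/(1 - 9292) = 1/(-9291) = -1/9291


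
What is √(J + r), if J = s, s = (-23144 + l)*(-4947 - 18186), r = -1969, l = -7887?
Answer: √717838154 ≈ 26793.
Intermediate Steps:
s = 717840123 (s = (-23144 - 7887)*(-4947 - 18186) = -31031*(-23133) = 717840123)
J = 717840123
√(J + r) = √(717840123 - 1969) = √717838154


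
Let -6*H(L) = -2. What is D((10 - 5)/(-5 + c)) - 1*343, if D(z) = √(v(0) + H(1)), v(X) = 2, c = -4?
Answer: -343 + √21/3 ≈ -341.47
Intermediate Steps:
H(L) = ⅓ (H(L) = -⅙*(-2) = ⅓)
D(z) = √21/3 (D(z) = √(2 + ⅓) = √(7/3) = √21/3)
D((10 - 5)/(-5 + c)) - 1*343 = √21/3 - 1*343 = √21/3 - 343 = -343 + √21/3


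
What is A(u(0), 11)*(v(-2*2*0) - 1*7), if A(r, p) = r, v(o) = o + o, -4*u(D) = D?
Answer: 0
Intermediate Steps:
u(D) = -D/4
v(o) = 2*o
A(u(0), 11)*(v(-2*2*0) - 1*7) = (-¼*0)*(2*(-2*2*0) - 1*7) = 0*(2*(-4*0) - 7) = 0*(2*0 - 7) = 0*(0 - 7) = 0*(-7) = 0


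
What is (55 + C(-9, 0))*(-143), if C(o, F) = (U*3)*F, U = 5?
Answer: -7865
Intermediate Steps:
C(o, F) = 15*F (C(o, F) = (5*3)*F = 15*F)
(55 + C(-9, 0))*(-143) = (55 + 15*0)*(-143) = (55 + 0)*(-143) = 55*(-143) = -7865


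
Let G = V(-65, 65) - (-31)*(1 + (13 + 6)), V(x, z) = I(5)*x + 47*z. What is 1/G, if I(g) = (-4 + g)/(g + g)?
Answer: 2/7337 ≈ 0.00027259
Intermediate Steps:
I(g) = (-4 + g)/(2*g) (I(g) = (-4 + g)/((2*g)) = (-4 + g)*(1/(2*g)) = (-4 + g)/(2*g))
V(x, z) = 47*z + x/10 (V(x, z) = ((½)*(-4 + 5)/5)*x + 47*z = ((½)*(⅕)*1)*x + 47*z = x/10 + 47*z = 47*z + x/10)
G = 7337/2 (G = (47*65 + (⅒)*(-65)) - (-31)*(1 + (13 + 6)) = (3055 - 13/2) - (-31)*(1 + 19) = 6097/2 - (-31)*20 = 6097/2 - 1*(-620) = 6097/2 + 620 = 7337/2 ≈ 3668.5)
1/G = 1/(7337/2) = 2/7337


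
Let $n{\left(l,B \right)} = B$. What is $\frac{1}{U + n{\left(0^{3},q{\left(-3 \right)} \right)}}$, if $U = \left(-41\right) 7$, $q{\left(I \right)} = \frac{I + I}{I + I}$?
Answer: $- \frac{1}{286} \approx -0.0034965$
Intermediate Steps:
$q{\left(I \right)} = 1$ ($q{\left(I \right)} = \frac{2 I}{2 I} = 2 I \frac{1}{2 I} = 1$)
$U = -287$
$\frac{1}{U + n{\left(0^{3},q{\left(-3 \right)} \right)}} = \frac{1}{-287 + 1} = \frac{1}{-286} = - \frac{1}{286}$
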